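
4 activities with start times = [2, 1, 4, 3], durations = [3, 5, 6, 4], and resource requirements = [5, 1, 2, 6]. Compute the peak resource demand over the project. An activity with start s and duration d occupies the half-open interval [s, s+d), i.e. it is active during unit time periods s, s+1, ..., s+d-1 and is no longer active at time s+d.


Each activity i is active on [start_i, start_i + duration_i).
Compute total resource usage per time slot:
  t=0: active resources = [], total = 0
  t=1: active resources = [1], total = 1
  t=2: active resources = [5, 1], total = 6
  t=3: active resources = [5, 1, 6], total = 12
  t=4: active resources = [5, 1, 2, 6], total = 14
  t=5: active resources = [1, 2, 6], total = 9
  t=6: active resources = [2, 6], total = 8
  t=7: active resources = [2], total = 2
  t=8: active resources = [2], total = 2
  t=9: active resources = [2], total = 2
Peak resource demand = 14

14


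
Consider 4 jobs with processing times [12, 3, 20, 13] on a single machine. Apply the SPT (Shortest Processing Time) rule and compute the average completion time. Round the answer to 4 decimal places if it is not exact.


Sort jobs by processing time (SPT order): [3, 12, 13, 20]
Compute completion times sequentially:
  Job 1: processing = 3, completes at 3
  Job 2: processing = 12, completes at 15
  Job 3: processing = 13, completes at 28
  Job 4: processing = 20, completes at 48
Sum of completion times = 94
Average completion time = 94/4 = 23.5

23.5


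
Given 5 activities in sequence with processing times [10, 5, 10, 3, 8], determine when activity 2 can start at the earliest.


Activity 2 starts after activities 1 through 1 complete.
Predecessor durations: [10]
ES = 10 = 10

10


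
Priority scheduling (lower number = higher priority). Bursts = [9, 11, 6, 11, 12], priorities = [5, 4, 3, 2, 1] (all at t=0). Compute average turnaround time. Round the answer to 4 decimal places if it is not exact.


Sort by priority (ascending = highest first):
Order: [(1, 12), (2, 11), (3, 6), (4, 11), (5, 9)]
Completion times:
  Priority 1, burst=12, C=12
  Priority 2, burst=11, C=23
  Priority 3, burst=6, C=29
  Priority 4, burst=11, C=40
  Priority 5, burst=9, C=49
Average turnaround = 153/5 = 30.6

30.6


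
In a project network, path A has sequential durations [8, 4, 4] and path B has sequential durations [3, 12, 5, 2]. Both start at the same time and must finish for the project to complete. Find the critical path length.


Path A total = 8 + 4 + 4 = 16
Path B total = 3 + 12 + 5 + 2 = 22
Critical path = longest path = max(16, 22) = 22

22


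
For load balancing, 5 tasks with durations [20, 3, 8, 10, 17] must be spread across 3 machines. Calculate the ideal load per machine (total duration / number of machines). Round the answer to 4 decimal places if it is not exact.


Total processing time = 20 + 3 + 8 + 10 + 17 = 58
Number of machines = 3
Ideal balanced load = 58 / 3 = 19.3333

19.3333


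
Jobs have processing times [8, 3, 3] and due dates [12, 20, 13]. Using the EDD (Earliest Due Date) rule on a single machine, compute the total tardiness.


Sort by due date (EDD order): [(8, 12), (3, 13), (3, 20)]
Compute completion times and tardiness:
  Job 1: p=8, d=12, C=8, tardiness=max(0,8-12)=0
  Job 2: p=3, d=13, C=11, tardiness=max(0,11-13)=0
  Job 3: p=3, d=20, C=14, tardiness=max(0,14-20)=0
Total tardiness = 0

0


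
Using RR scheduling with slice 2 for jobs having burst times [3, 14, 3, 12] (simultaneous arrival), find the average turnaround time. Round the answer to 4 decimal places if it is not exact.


Time quantum = 2
Execution trace:
  J1 runs 2 units, time = 2
  J2 runs 2 units, time = 4
  J3 runs 2 units, time = 6
  J4 runs 2 units, time = 8
  J1 runs 1 units, time = 9
  J2 runs 2 units, time = 11
  J3 runs 1 units, time = 12
  J4 runs 2 units, time = 14
  J2 runs 2 units, time = 16
  J4 runs 2 units, time = 18
  J2 runs 2 units, time = 20
  J4 runs 2 units, time = 22
  J2 runs 2 units, time = 24
  J4 runs 2 units, time = 26
  J2 runs 2 units, time = 28
  J4 runs 2 units, time = 30
  J2 runs 2 units, time = 32
Finish times: [9, 32, 12, 30]
Average turnaround = 83/4 = 20.75

20.75


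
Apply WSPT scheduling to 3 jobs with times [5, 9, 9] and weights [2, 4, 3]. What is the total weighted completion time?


Compute p/w ratios and sort ascending (WSPT): [(9, 4), (5, 2), (9, 3)]
Compute weighted completion times:
  Job (p=9,w=4): C=9, w*C=4*9=36
  Job (p=5,w=2): C=14, w*C=2*14=28
  Job (p=9,w=3): C=23, w*C=3*23=69
Total weighted completion time = 133

133


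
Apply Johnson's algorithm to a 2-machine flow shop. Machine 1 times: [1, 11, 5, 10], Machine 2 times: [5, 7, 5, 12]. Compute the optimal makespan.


Apply Johnson's rule:
  Group 1 (a <= b): [(1, 1, 5), (3, 5, 5), (4, 10, 12)]
  Group 2 (a > b): [(2, 11, 7)]
Optimal job order: [1, 3, 4, 2]
Schedule:
  Job 1: M1 done at 1, M2 done at 6
  Job 3: M1 done at 6, M2 done at 11
  Job 4: M1 done at 16, M2 done at 28
  Job 2: M1 done at 27, M2 done at 35
Makespan = 35

35


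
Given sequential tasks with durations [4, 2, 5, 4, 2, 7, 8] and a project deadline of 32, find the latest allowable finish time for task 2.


LF(activity 2) = deadline - sum of successor durations
Successors: activities 3 through 7 with durations [5, 4, 2, 7, 8]
Sum of successor durations = 26
LF = 32 - 26 = 6

6


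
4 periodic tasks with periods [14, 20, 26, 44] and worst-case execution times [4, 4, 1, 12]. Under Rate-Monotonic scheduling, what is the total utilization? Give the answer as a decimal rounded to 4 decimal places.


Compute individual utilizations (exact fractions):
  Task 1: C/T = 4/14 = 2/7 (approx. 0.2857)
  Task 2: C/T = 4/20 = 1/5 (approx. 0.2)
  Task 3: C/T = 1/26 (approx. 0.0385)
  Task 4: C/T = 12/44 = 3/11 (approx. 0.2727)
Total utilization U = 2/7 + 1/5 + 1/26 + 3/11 = 7977/10010
Rounded to 4 decimal places: U = 0.7969
RM (Liu & Layland) bound for 4 tasks = 0.756828; compare with U = 7977/10010 (approx. 0.796903)
bound < U <= 1, so the RM sufficient condition is not met (inconclusive; an exact test such as response-time analysis is needed).

0.7969


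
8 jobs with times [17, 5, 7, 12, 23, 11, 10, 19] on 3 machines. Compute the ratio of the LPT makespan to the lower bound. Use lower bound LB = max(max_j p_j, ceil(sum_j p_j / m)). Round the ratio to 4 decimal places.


LPT order: [23, 19, 17, 12, 11, 10, 7, 5]
Machine loads after assignment: [33, 35, 36]
LPT makespan = 36
Lower bound = max(max_job, ceil(total/3)) = max(23, 35) = 35
Ratio = 36 / 35 = 1.0286

1.0286


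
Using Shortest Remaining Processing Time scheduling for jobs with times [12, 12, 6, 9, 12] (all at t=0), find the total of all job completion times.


Since all jobs arrive at t=0, SRPT equals SPT ordering.
SPT order: [6, 9, 12, 12, 12]
Completion times:
  Job 1: p=6, C=6
  Job 2: p=9, C=15
  Job 3: p=12, C=27
  Job 4: p=12, C=39
  Job 5: p=12, C=51
Total completion time = 6 + 15 + 27 + 39 + 51 = 138

138


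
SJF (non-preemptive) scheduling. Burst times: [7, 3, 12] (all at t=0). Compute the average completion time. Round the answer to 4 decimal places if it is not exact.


SJF order (ascending): [3, 7, 12]
Completion times:
  Job 1: burst=3, C=3
  Job 2: burst=7, C=10
  Job 3: burst=12, C=22
Average completion = 35/3 = 11.6667

11.6667


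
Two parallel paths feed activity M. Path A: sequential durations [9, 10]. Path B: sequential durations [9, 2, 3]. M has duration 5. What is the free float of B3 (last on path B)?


ES(B3) = sum of predecessors on chain B = 11
EF(B3) = ES + duration = 11 + 3 = 14
Successor of B3 is M. ES(M) = max(sum(A), sum(B)) = max(19, 14) = 19
Free float = ES(successor) - EF(current) = 19 - 14 = 5

5


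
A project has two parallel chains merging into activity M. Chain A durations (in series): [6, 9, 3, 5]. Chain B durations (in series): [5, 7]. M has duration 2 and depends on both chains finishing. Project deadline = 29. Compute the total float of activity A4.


Forward pass: ES(A4) = sum of predecessors on chain A = 18
EF = ES + duration = 18 + 5 = 23
Backward pass: LF(M) = deadline = 29; LS(M) = 29 - 2 = 27
LF(A4) = LS(M) - sum(successors on chain A) = 27 - 0 = 27
LS = LF - duration = 27 - 5 = 22
Total float = LS - ES = 22 - 18 = 4

4


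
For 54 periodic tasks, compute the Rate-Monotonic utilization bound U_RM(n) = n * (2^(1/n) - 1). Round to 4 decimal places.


Compute 2^(1/54) = 1.0129187947
Subtract 1: 1.0129187947 - 1 = 0.0129187947
Multiply by n: 54 * 0.0129187947 = 0.6976149138
Round to 4 dp: 0.6976

0.6976


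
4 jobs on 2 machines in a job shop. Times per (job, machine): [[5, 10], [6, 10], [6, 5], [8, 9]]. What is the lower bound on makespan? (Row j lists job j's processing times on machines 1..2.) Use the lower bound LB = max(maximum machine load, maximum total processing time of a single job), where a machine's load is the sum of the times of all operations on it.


Machine loads:
  Machine 1: 5 + 6 + 6 + 8 = 25
  Machine 2: 10 + 10 + 5 + 9 = 34
Max machine load = 34
Job totals:
  Job 1: 15
  Job 2: 16
  Job 3: 11
  Job 4: 17
Max job total = 17
Lower bound = max(34, 17) = 34

34


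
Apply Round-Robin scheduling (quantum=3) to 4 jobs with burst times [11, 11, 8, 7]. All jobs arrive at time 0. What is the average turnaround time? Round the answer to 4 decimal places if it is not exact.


Time quantum = 3
Execution trace:
  J1 runs 3 units, time = 3
  J2 runs 3 units, time = 6
  J3 runs 3 units, time = 9
  J4 runs 3 units, time = 12
  J1 runs 3 units, time = 15
  J2 runs 3 units, time = 18
  J3 runs 3 units, time = 21
  J4 runs 3 units, time = 24
  J1 runs 3 units, time = 27
  J2 runs 3 units, time = 30
  J3 runs 2 units, time = 32
  J4 runs 1 units, time = 33
  J1 runs 2 units, time = 35
  J2 runs 2 units, time = 37
Finish times: [35, 37, 32, 33]
Average turnaround = 137/4 = 34.25

34.25


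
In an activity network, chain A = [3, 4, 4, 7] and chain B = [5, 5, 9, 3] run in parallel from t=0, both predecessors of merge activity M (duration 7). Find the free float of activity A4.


ES(A4) = sum of predecessors on chain A = 11
EF(A4) = ES + duration = 11 + 7 = 18
Successor of A4 is M. ES(M) = max(sum(A), sum(B)) = max(18, 22) = 22
Free float = ES(successor) - EF(current) = 22 - 18 = 4

4


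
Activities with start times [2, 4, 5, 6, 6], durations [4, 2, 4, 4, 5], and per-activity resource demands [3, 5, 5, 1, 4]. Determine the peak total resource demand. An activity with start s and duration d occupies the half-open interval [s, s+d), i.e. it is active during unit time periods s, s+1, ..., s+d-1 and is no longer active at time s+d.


Each activity i is active on [start_i, start_i + duration_i).
Compute total resource usage per time slot:
  t=0: active resources = [], total = 0
  t=1: active resources = [], total = 0
  t=2: active resources = [3], total = 3
  t=3: active resources = [3], total = 3
  t=4: active resources = [3, 5], total = 8
  t=5: active resources = [3, 5, 5], total = 13
  t=6: active resources = [5, 1, 4], total = 10
  t=7: active resources = [5, 1, 4], total = 10
  t=8: active resources = [5, 1, 4], total = 10
  t=9: active resources = [1, 4], total = 5
  t=10: active resources = [4], total = 4
Peak resource demand = 13

13


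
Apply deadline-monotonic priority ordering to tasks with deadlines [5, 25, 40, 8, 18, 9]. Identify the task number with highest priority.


Sort tasks by relative deadline (ascending):
  Task 1: deadline = 5
  Task 4: deadline = 8
  Task 6: deadline = 9
  Task 5: deadline = 18
  Task 2: deadline = 25
  Task 3: deadline = 40
Priority order (highest first): [1, 4, 6, 5, 2, 3]
Highest priority task = 1

1


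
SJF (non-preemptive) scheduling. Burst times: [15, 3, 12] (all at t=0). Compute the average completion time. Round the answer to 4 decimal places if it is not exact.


SJF order (ascending): [3, 12, 15]
Completion times:
  Job 1: burst=3, C=3
  Job 2: burst=12, C=15
  Job 3: burst=15, C=30
Average completion = 48/3 = 16.0

16.0


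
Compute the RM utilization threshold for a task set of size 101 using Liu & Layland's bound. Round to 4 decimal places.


Compute 2^(1/101) = 1.0068864466
Subtract 1: 1.0068864466 - 1 = 0.0068864466
Multiply by n: 101 * 0.0068864466 = 0.6955311066
Round to 4 dp: 0.6955

0.6955


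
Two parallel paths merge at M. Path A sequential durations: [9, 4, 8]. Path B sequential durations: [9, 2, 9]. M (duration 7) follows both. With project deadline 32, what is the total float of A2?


Forward pass: ES(A2) = sum of predecessors on chain A = 9
EF = ES + duration = 9 + 4 = 13
Backward pass: LF(M) = deadline = 32; LS(M) = 32 - 7 = 25
LF(A2) = LS(M) - sum(successors on chain A) = 25 - 8 = 17
LS = LF - duration = 17 - 4 = 13
Total float = LS - ES = 13 - 9 = 4

4


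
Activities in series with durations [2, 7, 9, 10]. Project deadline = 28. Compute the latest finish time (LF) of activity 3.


LF(activity 3) = deadline - sum of successor durations
Successors: activities 4 through 4 with durations [10]
Sum of successor durations = 10
LF = 28 - 10 = 18

18


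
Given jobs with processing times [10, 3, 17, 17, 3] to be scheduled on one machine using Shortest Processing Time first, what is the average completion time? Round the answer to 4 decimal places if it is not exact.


Sort jobs by processing time (SPT order): [3, 3, 10, 17, 17]
Compute completion times sequentially:
  Job 1: processing = 3, completes at 3
  Job 2: processing = 3, completes at 6
  Job 3: processing = 10, completes at 16
  Job 4: processing = 17, completes at 33
  Job 5: processing = 17, completes at 50
Sum of completion times = 108
Average completion time = 108/5 = 21.6

21.6


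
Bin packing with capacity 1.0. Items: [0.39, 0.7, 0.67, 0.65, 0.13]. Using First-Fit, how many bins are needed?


Place items sequentially using First-Fit:
  Item 0.39 -> new Bin 1
  Item 0.7 -> new Bin 2
  Item 0.67 -> new Bin 3
  Item 0.65 -> new Bin 4
  Item 0.13 -> Bin 1 (now 0.52)
Total bins used = 4

4


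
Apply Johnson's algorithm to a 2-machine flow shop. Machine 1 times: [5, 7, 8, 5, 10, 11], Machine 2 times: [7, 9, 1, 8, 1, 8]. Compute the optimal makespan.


Apply Johnson's rule:
  Group 1 (a <= b): [(1, 5, 7), (4, 5, 8), (2, 7, 9)]
  Group 2 (a > b): [(6, 11, 8), (3, 8, 1), (5, 10, 1)]
Optimal job order: [1, 4, 2, 6, 3, 5]
Schedule:
  Job 1: M1 done at 5, M2 done at 12
  Job 4: M1 done at 10, M2 done at 20
  Job 2: M1 done at 17, M2 done at 29
  Job 6: M1 done at 28, M2 done at 37
  Job 3: M1 done at 36, M2 done at 38
  Job 5: M1 done at 46, M2 done at 47
Makespan = 47

47


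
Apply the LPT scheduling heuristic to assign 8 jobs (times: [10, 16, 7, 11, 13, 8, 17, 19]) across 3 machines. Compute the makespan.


Sort jobs in decreasing order (LPT): [19, 17, 16, 13, 11, 10, 8, 7]
Assign each job to the least loaded machine:
  Machine 1: jobs [19, 10, 7], load = 36
  Machine 2: jobs [17, 11, 8], load = 36
  Machine 3: jobs [16, 13], load = 29
Makespan = max load = 36

36


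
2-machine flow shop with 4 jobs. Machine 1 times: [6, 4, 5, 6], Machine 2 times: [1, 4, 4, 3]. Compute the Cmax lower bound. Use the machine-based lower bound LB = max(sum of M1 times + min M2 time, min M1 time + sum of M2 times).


LB1 = sum(M1 times) + min(M2 times) = 21 + 1 = 22
LB2 = min(M1 times) + sum(M2 times) = 4 + 12 = 16
Lower bound = max(LB1, LB2) = max(22, 16) = 22

22


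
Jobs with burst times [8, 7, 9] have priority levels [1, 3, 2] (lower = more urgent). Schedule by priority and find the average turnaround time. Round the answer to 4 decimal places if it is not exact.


Sort by priority (ascending = highest first):
Order: [(1, 8), (2, 9), (3, 7)]
Completion times:
  Priority 1, burst=8, C=8
  Priority 2, burst=9, C=17
  Priority 3, burst=7, C=24
Average turnaround = 49/3 = 16.3333

16.3333


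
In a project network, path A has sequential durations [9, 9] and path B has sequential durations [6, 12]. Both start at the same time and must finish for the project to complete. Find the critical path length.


Path A total = 9 + 9 = 18
Path B total = 6 + 12 = 18
Critical path = longest path = max(18, 18) = 18

18


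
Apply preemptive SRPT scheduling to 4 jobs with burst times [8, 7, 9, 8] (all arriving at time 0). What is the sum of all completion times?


Since all jobs arrive at t=0, SRPT equals SPT ordering.
SPT order: [7, 8, 8, 9]
Completion times:
  Job 1: p=7, C=7
  Job 2: p=8, C=15
  Job 3: p=8, C=23
  Job 4: p=9, C=32
Total completion time = 7 + 15 + 23 + 32 = 77

77


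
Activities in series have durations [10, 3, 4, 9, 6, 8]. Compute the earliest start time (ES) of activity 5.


Activity 5 starts after activities 1 through 4 complete.
Predecessor durations: [10, 3, 4, 9]
ES = 10 + 3 + 4 + 9 = 26

26


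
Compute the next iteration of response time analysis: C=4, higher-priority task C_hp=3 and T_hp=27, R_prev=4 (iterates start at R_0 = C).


R_next = C + ceil(R_prev / T_hp) * C_hp
ceil(4 / 27) = ceil(0.1481) = 1
Interference = 1 * 3 = 3
R_next = 4 + 3 = 7

7


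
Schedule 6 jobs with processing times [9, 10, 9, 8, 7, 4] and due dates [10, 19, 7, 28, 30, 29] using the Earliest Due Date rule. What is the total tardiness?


Sort by due date (EDD order): [(9, 7), (9, 10), (10, 19), (8, 28), (4, 29), (7, 30)]
Compute completion times and tardiness:
  Job 1: p=9, d=7, C=9, tardiness=max(0,9-7)=2
  Job 2: p=9, d=10, C=18, tardiness=max(0,18-10)=8
  Job 3: p=10, d=19, C=28, tardiness=max(0,28-19)=9
  Job 4: p=8, d=28, C=36, tardiness=max(0,36-28)=8
  Job 5: p=4, d=29, C=40, tardiness=max(0,40-29)=11
  Job 6: p=7, d=30, C=47, tardiness=max(0,47-30)=17
Total tardiness = 55

55


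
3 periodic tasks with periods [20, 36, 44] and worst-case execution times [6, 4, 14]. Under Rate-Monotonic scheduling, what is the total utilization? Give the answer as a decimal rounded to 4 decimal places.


Compute individual utilizations (exact fractions):
  Task 1: C/T = 6/20 = 3/10 (approx. 0.3)
  Task 2: C/T = 4/36 = 1/9 (approx. 0.1111)
  Task 3: C/T = 14/44 = 7/22 (approx. 0.3182)
Total utilization U = 3/10 + 1/9 + 7/22 = 361/495
Rounded to 4 decimal places: U = 0.7293
RM (Liu & Layland) bound for 3 tasks = 0.779763; compare with U = 361/495 (approx. 0.729293)
U <= bound, so schedulable by RM sufficient condition.

0.7293


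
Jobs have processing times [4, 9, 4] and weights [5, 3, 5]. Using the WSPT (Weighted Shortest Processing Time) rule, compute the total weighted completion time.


Compute p/w ratios and sort ascending (WSPT): [(4, 5), (4, 5), (9, 3)]
Compute weighted completion times:
  Job (p=4,w=5): C=4, w*C=5*4=20
  Job (p=4,w=5): C=8, w*C=5*8=40
  Job (p=9,w=3): C=17, w*C=3*17=51
Total weighted completion time = 111

111


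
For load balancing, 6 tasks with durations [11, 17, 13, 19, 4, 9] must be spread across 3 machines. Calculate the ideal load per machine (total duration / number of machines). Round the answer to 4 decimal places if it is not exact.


Total processing time = 11 + 17 + 13 + 19 + 4 + 9 = 73
Number of machines = 3
Ideal balanced load = 73 / 3 = 24.3333

24.3333


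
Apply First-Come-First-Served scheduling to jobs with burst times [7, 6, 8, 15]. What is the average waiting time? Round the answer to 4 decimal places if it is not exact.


FCFS order (as given): [7, 6, 8, 15]
Waiting times:
  Job 1: wait = 0
  Job 2: wait = 7
  Job 3: wait = 13
  Job 4: wait = 21
Sum of waiting times = 41
Average waiting time = 41/4 = 10.25

10.25


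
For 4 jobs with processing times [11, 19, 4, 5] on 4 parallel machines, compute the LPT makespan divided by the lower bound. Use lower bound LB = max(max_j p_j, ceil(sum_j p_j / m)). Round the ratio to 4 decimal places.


LPT order: [19, 11, 5, 4]
Machine loads after assignment: [19, 11, 5, 4]
LPT makespan = 19
Lower bound = max(max_job, ceil(total/4)) = max(19, 10) = 19
Ratio = 19 / 19 = 1.0

1.0


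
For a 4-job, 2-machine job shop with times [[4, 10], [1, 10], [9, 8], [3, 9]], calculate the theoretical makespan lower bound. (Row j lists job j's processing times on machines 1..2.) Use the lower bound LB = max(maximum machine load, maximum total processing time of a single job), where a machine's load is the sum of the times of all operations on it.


Machine loads:
  Machine 1: 4 + 1 + 9 + 3 = 17
  Machine 2: 10 + 10 + 8 + 9 = 37
Max machine load = 37
Job totals:
  Job 1: 14
  Job 2: 11
  Job 3: 17
  Job 4: 12
Max job total = 17
Lower bound = max(37, 17) = 37

37


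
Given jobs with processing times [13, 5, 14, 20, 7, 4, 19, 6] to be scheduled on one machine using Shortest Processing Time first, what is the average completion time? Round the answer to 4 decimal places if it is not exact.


Sort jobs by processing time (SPT order): [4, 5, 6, 7, 13, 14, 19, 20]
Compute completion times sequentially:
  Job 1: processing = 4, completes at 4
  Job 2: processing = 5, completes at 9
  Job 3: processing = 6, completes at 15
  Job 4: processing = 7, completes at 22
  Job 5: processing = 13, completes at 35
  Job 6: processing = 14, completes at 49
  Job 7: processing = 19, completes at 68
  Job 8: processing = 20, completes at 88
Sum of completion times = 290
Average completion time = 290/8 = 36.25

36.25


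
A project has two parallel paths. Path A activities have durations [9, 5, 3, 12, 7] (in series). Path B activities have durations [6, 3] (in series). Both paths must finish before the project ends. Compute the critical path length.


Path A total = 9 + 5 + 3 + 12 + 7 = 36
Path B total = 6 + 3 = 9
Critical path = longest path = max(36, 9) = 36

36


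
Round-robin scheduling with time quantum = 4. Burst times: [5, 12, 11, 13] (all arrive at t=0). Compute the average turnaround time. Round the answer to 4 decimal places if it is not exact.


Time quantum = 4
Execution trace:
  J1 runs 4 units, time = 4
  J2 runs 4 units, time = 8
  J3 runs 4 units, time = 12
  J4 runs 4 units, time = 16
  J1 runs 1 units, time = 17
  J2 runs 4 units, time = 21
  J3 runs 4 units, time = 25
  J4 runs 4 units, time = 29
  J2 runs 4 units, time = 33
  J3 runs 3 units, time = 36
  J4 runs 4 units, time = 40
  J4 runs 1 units, time = 41
Finish times: [17, 33, 36, 41]
Average turnaround = 127/4 = 31.75

31.75


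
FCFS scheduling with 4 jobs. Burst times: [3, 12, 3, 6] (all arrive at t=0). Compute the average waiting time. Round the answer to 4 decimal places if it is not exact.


FCFS order (as given): [3, 12, 3, 6]
Waiting times:
  Job 1: wait = 0
  Job 2: wait = 3
  Job 3: wait = 15
  Job 4: wait = 18
Sum of waiting times = 36
Average waiting time = 36/4 = 9.0

9.0


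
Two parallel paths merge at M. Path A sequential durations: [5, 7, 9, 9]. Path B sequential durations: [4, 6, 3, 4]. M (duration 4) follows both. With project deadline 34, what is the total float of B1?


Forward pass: ES(B1) = sum of predecessors on chain B = 0
EF = ES + duration = 0 + 4 = 4
Backward pass: LF(M) = deadline = 34; LS(M) = 34 - 4 = 30
LF(B1) = LS(M) - sum(successors on chain B) = 30 - 13 = 17
LS = LF - duration = 17 - 4 = 13
Total float = LS - ES = 13 - 0 = 13

13


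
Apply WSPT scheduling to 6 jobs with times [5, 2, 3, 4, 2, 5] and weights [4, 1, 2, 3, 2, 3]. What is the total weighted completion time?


Compute p/w ratios and sort ascending (WSPT): [(2, 2), (5, 4), (4, 3), (3, 2), (5, 3), (2, 1)]
Compute weighted completion times:
  Job (p=2,w=2): C=2, w*C=2*2=4
  Job (p=5,w=4): C=7, w*C=4*7=28
  Job (p=4,w=3): C=11, w*C=3*11=33
  Job (p=3,w=2): C=14, w*C=2*14=28
  Job (p=5,w=3): C=19, w*C=3*19=57
  Job (p=2,w=1): C=21, w*C=1*21=21
Total weighted completion time = 171

171


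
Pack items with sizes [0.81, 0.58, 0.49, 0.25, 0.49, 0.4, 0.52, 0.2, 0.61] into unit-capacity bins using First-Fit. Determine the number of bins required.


Place items sequentially using First-Fit:
  Item 0.81 -> new Bin 1
  Item 0.58 -> new Bin 2
  Item 0.49 -> new Bin 3
  Item 0.25 -> Bin 2 (now 0.83)
  Item 0.49 -> Bin 3 (now 0.98)
  Item 0.4 -> new Bin 4
  Item 0.52 -> Bin 4 (now 0.92)
  Item 0.2 -> new Bin 5
  Item 0.61 -> Bin 5 (now 0.81)
Total bins used = 5

5


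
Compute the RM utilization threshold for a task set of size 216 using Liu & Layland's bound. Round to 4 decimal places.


Compute 2^(1/216) = 1.0032141691
Subtract 1: 1.0032141691 - 1 = 0.0032141691
Multiply by n: 216 * 0.0032141691 = 0.6942605256
Round to 4 dp: 0.6943

0.6943


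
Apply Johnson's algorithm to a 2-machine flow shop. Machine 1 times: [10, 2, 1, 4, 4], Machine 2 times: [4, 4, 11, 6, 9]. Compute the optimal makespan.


Apply Johnson's rule:
  Group 1 (a <= b): [(3, 1, 11), (2, 2, 4), (4, 4, 6), (5, 4, 9)]
  Group 2 (a > b): [(1, 10, 4)]
Optimal job order: [3, 2, 4, 5, 1]
Schedule:
  Job 3: M1 done at 1, M2 done at 12
  Job 2: M1 done at 3, M2 done at 16
  Job 4: M1 done at 7, M2 done at 22
  Job 5: M1 done at 11, M2 done at 31
  Job 1: M1 done at 21, M2 done at 35
Makespan = 35

35


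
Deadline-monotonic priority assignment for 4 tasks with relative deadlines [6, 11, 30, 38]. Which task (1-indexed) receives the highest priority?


Sort tasks by relative deadline (ascending):
  Task 1: deadline = 6
  Task 2: deadline = 11
  Task 3: deadline = 30
  Task 4: deadline = 38
Priority order (highest first): [1, 2, 3, 4]
Highest priority task = 1

1


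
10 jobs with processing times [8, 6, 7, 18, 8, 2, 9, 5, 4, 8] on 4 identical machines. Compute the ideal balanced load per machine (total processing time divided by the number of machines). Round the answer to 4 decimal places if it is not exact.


Total processing time = 8 + 6 + 7 + 18 + 8 + 2 + 9 + 5 + 4 + 8 = 75
Number of machines = 4
Ideal balanced load = 75 / 4 = 18.75

18.75


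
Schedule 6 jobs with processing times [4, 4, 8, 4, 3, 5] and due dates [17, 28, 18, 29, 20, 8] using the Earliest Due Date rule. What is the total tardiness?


Sort by due date (EDD order): [(5, 8), (4, 17), (8, 18), (3, 20), (4, 28), (4, 29)]
Compute completion times and tardiness:
  Job 1: p=5, d=8, C=5, tardiness=max(0,5-8)=0
  Job 2: p=4, d=17, C=9, tardiness=max(0,9-17)=0
  Job 3: p=8, d=18, C=17, tardiness=max(0,17-18)=0
  Job 4: p=3, d=20, C=20, tardiness=max(0,20-20)=0
  Job 5: p=4, d=28, C=24, tardiness=max(0,24-28)=0
  Job 6: p=4, d=29, C=28, tardiness=max(0,28-29)=0
Total tardiness = 0

0


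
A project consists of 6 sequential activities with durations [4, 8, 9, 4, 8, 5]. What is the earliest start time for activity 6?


Activity 6 starts after activities 1 through 5 complete.
Predecessor durations: [4, 8, 9, 4, 8]
ES = 4 + 8 + 9 + 4 + 8 = 33

33


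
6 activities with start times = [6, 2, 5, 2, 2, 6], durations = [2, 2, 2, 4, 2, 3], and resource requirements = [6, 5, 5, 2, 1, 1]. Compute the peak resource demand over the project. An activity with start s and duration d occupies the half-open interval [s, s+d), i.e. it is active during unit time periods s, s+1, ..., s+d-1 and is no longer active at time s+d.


Each activity i is active on [start_i, start_i + duration_i).
Compute total resource usage per time slot:
  t=0: active resources = [], total = 0
  t=1: active resources = [], total = 0
  t=2: active resources = [5, 2, 1], total = 8
  t=3: active resources = [5, 2, 1], total = 8
  t=4: active resources = [2], total = 2
  t=5: active resources = [5, 2], total = 7
  t=6: active resources = [6, 5, 1], total = 12
  t=7: active resources = [6, 1], total = 7
  t=8: active resources = [1], total = 1
Peak resource demand = 12

12


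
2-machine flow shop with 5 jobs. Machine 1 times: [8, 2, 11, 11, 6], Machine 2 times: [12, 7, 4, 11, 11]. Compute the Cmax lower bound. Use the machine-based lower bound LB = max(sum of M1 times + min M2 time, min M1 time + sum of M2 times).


LB1 = sum(M1 times) + min(M2 times) = 38 + 4 = 42
LB2 = min(M1 times) + sum(M2 times) = 2 + 45 = 47
Lower bound = max(LB1, LB2) = max(42, 47) = 47

47


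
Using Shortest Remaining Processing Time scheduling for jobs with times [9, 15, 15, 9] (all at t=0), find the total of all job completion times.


Since all jobs arrive at t=0, SRPT equals SPT ordering.
SPT order: [9, 9, 15, 15]
Completion times:
  Job 1: p=9, C=9
  Job 2: p=9, C=18
  Job 3: p=15, C=33
  Job 4: p=15, C=48
Total completion time = 9 + 18 + 33 + 48 = 108

108


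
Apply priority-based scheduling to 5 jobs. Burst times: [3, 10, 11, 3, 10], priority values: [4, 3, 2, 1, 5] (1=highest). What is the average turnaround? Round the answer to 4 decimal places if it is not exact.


Sort by priority (ascending = highest first):
Order: [(1, 3), (2, 11), (3, 10), (4, 3), (5, 10)]
Completion times:
  Priority 1, burst=3, C=3
  Priority 2, burst=11, C=14
  Priority 3, burst=10, C=24
  Priority 4, burst=3, C=27
  Priority 5, burst=10, C=37
Average turnaround = 105/5 = 21.0

21.0


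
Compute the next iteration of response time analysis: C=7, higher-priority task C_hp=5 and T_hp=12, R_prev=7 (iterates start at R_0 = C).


R_next = C + ceil(R_prev / T_hp) * C_hp
ceil(7 / 12) = ceil(0.5833) = 1
Interference = 1 * 5 = 5
R_next = 7 + 5 = 12

12


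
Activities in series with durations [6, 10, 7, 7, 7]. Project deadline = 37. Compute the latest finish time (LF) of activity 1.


LF(activity 1) = deadline - sum of successor durations
Successors: activities 2 through 5 with durations [10, 7, 7, 7]
Sum of successor durations = 31
LF = 37 - 31 = 6

6


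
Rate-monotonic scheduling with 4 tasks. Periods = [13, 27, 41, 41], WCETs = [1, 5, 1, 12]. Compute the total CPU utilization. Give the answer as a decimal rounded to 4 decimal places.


Compute individual utilizations (exact fractions):
  Task 1: C/T = 1/13 (approx. 0.0769)
  Task 2: C/T = 5/27 (approx. 0.1852)
  Task 3: C/T = 1/41 (approx. 0.0244)
  Task 4: C/T = 12/41 (approx. 0.2927)
Total utilization U = 1/13 + 5/27 + 1/41 + 12/41 = 8335/14391
Rounded to 4 decimal places: U = 0.5792
RM (Liu & Layland) bound for 4 tasks = 0.756828; compare with U = 8335/14391 (approx. 0.579181)
U <= bound, so schedulable by RM sufficient condition.

0.5792


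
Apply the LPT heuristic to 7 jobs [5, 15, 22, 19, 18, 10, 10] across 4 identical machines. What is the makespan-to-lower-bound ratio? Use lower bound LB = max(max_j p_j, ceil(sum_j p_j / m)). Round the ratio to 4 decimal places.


LPT order: [22, 19, 18, 15, 10, 10, 5]
Machine loads after assignment: [22, 24, 28, 25]
LPT makespan = 28
Lower bound = max(max_job, ceil(total/4)) = max(22, 25) = 25
Ratio = 28 / 25 = 1.12

1.12


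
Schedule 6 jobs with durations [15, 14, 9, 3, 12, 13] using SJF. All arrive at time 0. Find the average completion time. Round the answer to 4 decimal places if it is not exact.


SJF order (ascending): [3, 9, 12, 13, 14, 15]
Completion times:
  Job 1: burst=3, C=3
  Job 2: burst=9, C=12
  Job 3: burst=12, C=24
  Job 4: burst=13, C=37
  Job 5: burst=14, C=51
  Job 6: burst=15, C=66
Average completion = 193/6 = 32.1667

32.1667


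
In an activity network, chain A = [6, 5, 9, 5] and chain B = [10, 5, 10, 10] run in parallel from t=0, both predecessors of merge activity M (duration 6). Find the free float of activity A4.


ES(A4) = sum of predecessors on chain A = 20
EF(A4) = ES + duration = 20 + 5 = 25
Successor of A4 is M. ES(M) = max(sum(A), sum(B)) = max(25, 35) = 35
Free float = ES(successor) - EF(current) = 35 - 25 = 10

10


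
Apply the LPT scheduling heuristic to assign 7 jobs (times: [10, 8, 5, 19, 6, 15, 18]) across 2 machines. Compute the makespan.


Sort jobs in decreasing order (LPT): [19, 18, 15, 10, 8, 6, 5]
Assign each job to the least loaded machine:
  Machine 1: jobs [19, 10, 8, 5], load = 42
  Machine 2: jobs [18, 15, 6], load = 39
Makespan = max load = 42

42


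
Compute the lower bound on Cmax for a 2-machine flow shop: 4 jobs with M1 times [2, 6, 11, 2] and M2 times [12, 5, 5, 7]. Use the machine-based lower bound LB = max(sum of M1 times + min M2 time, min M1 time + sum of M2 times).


LB1 = sum(M1 times) + min(M2 times) = 21 + 5 = 26
LB2 = min(M1 times) + sum(M2 times) = 2 + 29 = 31
Lower bound = max(LB1, LB2) = max(26, 31) = 31

31


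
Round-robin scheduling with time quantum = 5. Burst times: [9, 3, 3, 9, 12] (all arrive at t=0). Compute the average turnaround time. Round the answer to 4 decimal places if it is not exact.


Time quantum = 5
Execution trace:
  J1 runs 5 units, time = 5
  J2 runs 3 units, time = 8
  J3 runs 3 units, time = 11
  J4 runs 5 units, time = 16
  J5 runs 5 units, time = 21
  J1 runs 4 units, time = 25
  J4 runs 4 units, time = 29
  J5 runs 5 units, time = 34
  J5 runs 2 units, time = 36
Finish times: [25, 8, 11, 29, 36]
Average turnaround = 109/5 = 21.8

21.8


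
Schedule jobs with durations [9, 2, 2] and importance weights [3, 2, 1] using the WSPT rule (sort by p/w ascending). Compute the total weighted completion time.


Compute p/w ratios and sort ascending (WSPT): [(2, 2), (2, 1), (9, 3)]
Compute weighted completion times:
  Job (p=2,w=2): C=2, w*C=2*2=4
  Job (p=2,w=1): C=4, w*C=1*4=4
  Job (p=9,w=3): C=13, w*C=3*13=39
Total weighted completion time = 47

47


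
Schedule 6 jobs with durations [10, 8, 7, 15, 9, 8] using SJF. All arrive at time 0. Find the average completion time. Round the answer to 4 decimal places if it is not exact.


SJF order (ascending): [7, 8, 8, 9, 10, 15]
Completion times:
  Job 1: burst=7, C=7
  Job 2: burst=8, C=15
  Job 3: burst=8, C=23
  Job 4: burst=9, C=32
  Job 5: burst=10, C=42
  Job 6: burst=15, C=57
Average completion = 176/6 = 29.3333

29.3333


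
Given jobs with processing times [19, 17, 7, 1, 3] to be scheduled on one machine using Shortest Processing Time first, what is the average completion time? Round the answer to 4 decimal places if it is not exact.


Sort jobs by processing time (SPT order): [1, 3, 7, 17, 19]
Compute completion times sequentially:
  Job 1: processing = 1, completes at 1
  Job 2: processing = 3, completes at 4
  Job 3: processing = 7, completes at 11
  Job 4: processing = 17, completes at 28
  Job 5: processing = 19, completes at 47
Sum of completion times = 91
Average completion time = 91/5 = 18.2

18.2


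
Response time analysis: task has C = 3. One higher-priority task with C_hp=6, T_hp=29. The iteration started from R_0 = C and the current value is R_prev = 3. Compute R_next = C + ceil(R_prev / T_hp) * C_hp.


R_next = C + ceil(R_prev / T_hp) * C_hp
ceil(3 / 29) = ceil(0.1034) = 1
Interference = 1 * 6 = 6
R_next = 3 + 6 = 9

9


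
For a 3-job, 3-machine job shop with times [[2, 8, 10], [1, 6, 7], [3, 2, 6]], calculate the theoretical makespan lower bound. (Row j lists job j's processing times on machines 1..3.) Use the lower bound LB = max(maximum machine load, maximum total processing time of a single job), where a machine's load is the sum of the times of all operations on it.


Machine loads:
  Machine 1: 2 + 1 + 3 = 6
  Machine 2: 8 + 6 + 2 = 16
  Machine 3: 10 + 7 + 6 = 23
Max machine load = 23
Job totals:
  Job 1: 20
  Job 2: 14
  Job 3: 11
Max job total = 20
Lower bound = max(23, 20) = 23

23


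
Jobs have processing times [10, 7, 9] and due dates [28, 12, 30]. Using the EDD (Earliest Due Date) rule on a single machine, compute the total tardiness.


Sort by due date (EDD order): [(7, 12), (10, 28), (9, 30)]
Compute completion times and tardiness:
  Job 1: p=7, d=12, C=7, tardiness=max(0,7-12)=0
  Job 2: p=10, d=28, C=17, tardiness=max(0,17-28)=0
  Job 3: p=9, d=30, C=26, tardiness=max(0,26-30)=0
Total tardiness = 0

0


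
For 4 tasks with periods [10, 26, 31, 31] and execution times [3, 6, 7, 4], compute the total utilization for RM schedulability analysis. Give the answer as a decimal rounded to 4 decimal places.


Compute individual utilizations (exact fractions):
  Task 1: C/T = 3/10 (approx. 0.3)
  Task 2: C/T = 6/26 = 3/13 (approx. 0.2308)
  Task 3: C/T = 7/31 (approx. 0.2258)
  Task 4: C/T = 4/31 (approx. 0.129)
Total utilization U = 3/10 + 3/13 + 7/31 + 4/31 = 3569/4030
Rounded to 4 decimal places: U = 0.8856
RM (Liu & Layland) bound for 4 tasks = 0.756828; compare with U = 3569/4030 (approx. 0.885608)
bound < U <= 1, so the RM sufficient condition is not met (inconclusive; an exact test such as response-time analysis is needed).

0.8856


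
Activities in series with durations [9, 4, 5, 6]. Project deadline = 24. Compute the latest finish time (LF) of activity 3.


LF(activity 3) = deadline - sum of successor durations
Successors: activities 4 through 4 with durations [6]
Sum of successor durations = 6
LF = 24 - 6 = 18

18


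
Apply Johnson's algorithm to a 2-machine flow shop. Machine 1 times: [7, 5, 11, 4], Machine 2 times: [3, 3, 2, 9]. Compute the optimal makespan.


Apply Johnson's rule:
  Group 1 (a <= b): [(4, 4, 9)]
  Group 2 (a > b): [(1, 7, 3), (2, 5, 3), (3, 11, 2)]
Optimal job order: [4, 1, 2, 3]
Schedule:
  Job 4: M1 done at 4, M2 done at 13
  Job 1: M1 done at 11, M2 done at 16
  Job 2: M1 done at 16, M2 done at 19
  Job 3: M1 done at 27, M2 done at 29
Makespan = 29

29


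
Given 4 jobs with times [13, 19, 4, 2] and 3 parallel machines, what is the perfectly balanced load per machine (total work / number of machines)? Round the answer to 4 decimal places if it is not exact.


Total processing time = 13 + 19 + 4 + 2 = 38
Number of machines = 3
Ideal balanced load = 38 / 3 = 12.6667

12.6667


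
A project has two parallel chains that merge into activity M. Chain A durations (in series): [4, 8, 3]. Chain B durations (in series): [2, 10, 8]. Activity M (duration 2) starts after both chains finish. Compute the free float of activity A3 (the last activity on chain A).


ES(A3) = sum of predecessors on chain A = 12
EF(A3) = ES + duration = 12 + 3 = 15
Successor of A3 is M. ES(M) = max(sum(A), sum(B)) = max(15, 20) = 20
Free float = ES(successor) - EF(current) = 20 - 15 = 5

5


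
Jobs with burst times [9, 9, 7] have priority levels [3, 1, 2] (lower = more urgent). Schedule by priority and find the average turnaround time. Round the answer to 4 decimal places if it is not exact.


Sort by priority (ascending = highest first):
Order: [(1, 9), (2, 7), (3, 9)]
Completion times:
  Priority 1, burst=9, C=9
  Priority 2, burst=7, C=16
  Priority 3, burst=9, C=25
Average turnaround = 50/3 = 16.6667

16.6667


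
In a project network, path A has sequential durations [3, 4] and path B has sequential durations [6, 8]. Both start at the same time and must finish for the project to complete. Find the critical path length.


Path A total = 3 + 4 = 7
Path B total = 6 + 8 = 14
Critical path = longest path = max(7, 14) = 14

14


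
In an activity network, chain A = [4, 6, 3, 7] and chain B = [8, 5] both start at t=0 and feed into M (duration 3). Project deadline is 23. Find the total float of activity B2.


Forward pass: ES(B2) = sum of predecessors on chain B = 8
EF = ES + duration = 8 + 5 = 13
Backward pass: LF(M) = deadline = 23; LS(M) = 23 - 3 = 20
LF(B2) = LS(M) - sum(successors on chain B) = 20 - 0 = 20
LS = LF - duration = 20 - 5 = 15
Total float = LS - ES = 15 - 8 = 7

7


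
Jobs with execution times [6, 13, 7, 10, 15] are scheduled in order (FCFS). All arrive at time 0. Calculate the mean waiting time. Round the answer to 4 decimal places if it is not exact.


FCFS order (as given): [6, 13, 7, 10, 15]
Waiting times:
  Job 1: wait = 0
  Job 2: wait = 6
  Job 3: wait = 19
  Job 4: wait = 26
  Job 5: wait = 36
Sum of waiting times = 87
Average waiting time = 87/5 = 17.4

17.4


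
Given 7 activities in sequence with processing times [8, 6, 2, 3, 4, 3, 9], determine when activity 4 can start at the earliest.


Activity 4 starts after activities 1 through 3 complete.
Predecessor durations: [8, 6, 2]
ES = 8 + 6 + 2 = 16

16


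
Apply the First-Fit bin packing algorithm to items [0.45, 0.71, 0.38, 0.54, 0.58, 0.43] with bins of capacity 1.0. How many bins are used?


Place items sequentially using First-Fit:
  Item 0.45 -> new Bin 1
  Item 0.71 -> new Bin 2
  Item 0.38 -> Bin 1 (now 0.83)
  Item 0.54 -> new Bin 3
  Item 0.58 -> new Bin 4
  Item 0.43 -> Bin 3 (now 0.97)
Total bins used = 4

4


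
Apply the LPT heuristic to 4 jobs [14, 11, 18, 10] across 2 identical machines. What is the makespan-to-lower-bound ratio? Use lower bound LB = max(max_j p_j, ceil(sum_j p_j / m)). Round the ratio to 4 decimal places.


LPT order: [18, 14, 11, 10]
Machine loads after assignment: [28, 25]
LPT makespan = 28
Lower bound = max(max_job, ceil(total/2)) = max(18, 27) = 27
Ratio = 28 / 27 = 1.037

1.037
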